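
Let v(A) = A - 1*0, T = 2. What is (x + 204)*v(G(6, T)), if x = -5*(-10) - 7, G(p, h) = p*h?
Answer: 2964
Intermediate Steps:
G(p, h) = h*p
x = 43 (x = 50 - 7 = 43)
v(A) = A (v(A) = A + 0 = A)
(x + 204)*v(G(6, T)) = (43 + 204)*(2*6) = 247*12 = 2964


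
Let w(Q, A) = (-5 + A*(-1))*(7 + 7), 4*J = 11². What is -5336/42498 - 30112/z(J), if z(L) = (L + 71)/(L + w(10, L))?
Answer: 43912620812/318735 ≈ 1.3777e+5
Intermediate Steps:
J = 121/4 (J = (¼)*11² = (¼)*121 = 121/4 ≈ 30.250)
w(Q, A) = -70 - 14*A (w(Q, A) = (-5 - A)*14 = -70 - 14*A)
z(L) = (71 + L)/(-70 - 13*L) (z(L) = (L + 71)/(L + (-70 - 14*L)) = (71 + L)/(-70 - 13*L))
-5336/42498 - 30112/z(J) = -5336/42498 - 30112*(70 + 13*(121/4))/(-71 - 1*121/4) = -5336*1/42498 - 30112*(70 + 1573/4)/(-71 - 121/4) = -2668/21249 - 30112/(-405/4/(1853/4)) = -2668/21249 - 30112/((4/1853)*(-405/4)) = -2668/21249 - 30112/(-405/1853) = -2668/21249 - 30112*(-1853/405) = -2668/21249 + 55797536/405 = 43912620812/318735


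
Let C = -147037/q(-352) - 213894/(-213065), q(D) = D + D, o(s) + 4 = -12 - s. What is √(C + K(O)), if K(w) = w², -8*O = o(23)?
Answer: √169695669107210/852260 ≈ 15.285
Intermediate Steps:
o(s) = -16 - s (o(s) = -4 + (-12 - s) = -16 - s)
O = 39/8 (O = -(-16 - 1*23)/8 = -(-16 - 23)/8 = -⅛*(-39) = 39/8 ≈ 4.8750)
q(D) = 2*D
C = 2861729071/13636160 (C = -147037/(2*(-352)) - 213894/(-213065) = -147037/(-704) - 213894*(-1/213065) = -147037*(-1/704) + 213894/213065 = 13367/64 + 213894/213065 = 2861729071/13636160 ≈ 209.86)
√(C + K(O)) = √(2861729071/13636160 + (39/8)²) = √(2861729071/13636160 + 1521/64) = √(398225117/1704520) = √169695669107210/852260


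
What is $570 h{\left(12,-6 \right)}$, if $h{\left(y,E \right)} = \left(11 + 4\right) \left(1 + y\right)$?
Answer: $111150$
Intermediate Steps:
$h{\left(y,E \right)} = 15 + 15 y$ ($h{\left(y,E \right)} = 15 \left(1 + y\right) = 15 + 15 y$)
$570 h{\left(12,-6 \right)} = 570 \left(15 + 15 \cdot 12\right) = 570 \left(15 + 180\right) = 570 \cdot 195 = 111150$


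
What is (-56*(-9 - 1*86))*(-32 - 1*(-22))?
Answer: -53200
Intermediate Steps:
(-56*(-9 - 1*86))*(-32 - 1*(-22)) = (-56*(-9 - 86))*(-32 + 22) = -56*(-95)*(-10) = 5320*(-10) = -53200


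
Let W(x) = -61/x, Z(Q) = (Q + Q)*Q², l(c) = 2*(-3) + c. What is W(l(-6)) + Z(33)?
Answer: 862549/12 ≈ 71879.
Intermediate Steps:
l(c) = -6 + c
Z(Q) = 2*Q³ (Z(Q) = (2*Q)*Q² = 2*Q³)
W(l(-6)) + Z(33) = -61/(-6 - 6) + 2*33³ = -61/(-12) + 2*35937 = -61*(-1/12) + 71874 = 61/12 + 71874 = 862549/12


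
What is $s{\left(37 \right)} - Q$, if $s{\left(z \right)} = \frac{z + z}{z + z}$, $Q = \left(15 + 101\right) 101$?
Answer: $-11715$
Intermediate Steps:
$Q = 11716$ ($Q = 116 \cdot 101 = 11716$)
$s{\left(z \right)} = 1$ ($s{\left(z \right)} = \frac{2 z}{2 z} = 2 z \frac{1}{2 z} = 1$)
$s{\left(37 \right)} - Q = 1 - 11716 = -11715$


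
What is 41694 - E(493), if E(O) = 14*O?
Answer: 34792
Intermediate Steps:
41694 - E(493) = 41694 - 14*493 = 41694 - 1*6902 = 41694 - 6902 = 34792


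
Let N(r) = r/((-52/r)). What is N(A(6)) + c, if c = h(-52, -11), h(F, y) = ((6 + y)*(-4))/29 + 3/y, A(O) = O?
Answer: -1142/4147 ≈ -0.27538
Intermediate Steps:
h(F, y) = -24/29 + 3/y - 4*y/29 (h(F, y) = (-24 - 4*y)*(1/29) + 3/y = (-24/29 - 4*y/29) + 3/y = -24/29 + 3/y - 4*y/29)
c = 133/319 (c = (1/29)*(87 - 4*(-11)*(6 - 11))/(-11) = (1/29)*(-1/11)*(87 - 4*(-11)*(-5)) = (1/29)*(-1/11)*(87 - 220) = (1/29)*(-1/11)*(-133) = 133/319 ≈ 0.41693)
N(r) = -r²/52 (N(r) = r*(-r/52) = -r²/52)
N(A(6)) + c = -1/52*6² + 133/319 = -1/52*36 + 133/319 = -9/13 + 133/319 = -1142/4147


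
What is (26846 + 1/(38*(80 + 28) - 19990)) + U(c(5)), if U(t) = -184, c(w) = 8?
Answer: 423552531/15886 ≈ 26662.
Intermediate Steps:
(26846 + 1/(38*(80 + 28) - 19990)) + U(c(5)) = (26846 + 1/(38*(80 + 28) - 19990)) - 184 = (26846 + 1/(38*108 - 19990)) - 184 = (26846 + 1/(4104 - 19990)) - 184 = (26846 + 1/(-15886)) - 184 = (26846 - 1/15886) - 184 = 426475555/15886 - 184 = 423552531/15886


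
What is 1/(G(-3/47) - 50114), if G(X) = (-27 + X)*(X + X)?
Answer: -2209/110694194 ≈ -1.9956e-5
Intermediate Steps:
G(X) = 2*X*(-27 + X) (G(X) = (-27 + X)*(2*X) = 2*X*(-27 + X))
1/(G(-3/47) - 50114) = 1/(2*(-3/47)*(-27 - 3/47) - 50114) = 1/(2*(-3/47)*(-1272/47) - 50114) = 1/(7632/2209 - 50114) = 1/(-110694194/2209) = -2209/110694194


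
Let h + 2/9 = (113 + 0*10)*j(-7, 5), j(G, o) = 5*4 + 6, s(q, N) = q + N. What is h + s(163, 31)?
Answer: 28186/9 ≈ 3131.8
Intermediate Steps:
s(q, N) = N + q
j(G, o) = 26 (j(G, o) = 20 + 6 = 26)
h = 26440/9 (h = -2/9 + (113 + 0*10)*26 = -2/9 + (113 + 0)*26 = -2/9 + 113*26 = -2/9 + 2938 = 26440/9 ≈ 2937.8)
h + s(163, 31) = 26440/9 + (31 + 163) = 26440/9 + 194 = 28186/9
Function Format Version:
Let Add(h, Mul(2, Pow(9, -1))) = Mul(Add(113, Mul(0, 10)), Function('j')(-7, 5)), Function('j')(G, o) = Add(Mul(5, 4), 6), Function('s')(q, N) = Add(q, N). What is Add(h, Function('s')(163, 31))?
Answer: Rational(28186, 9) ≈ 3131.8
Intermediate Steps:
Function('s')(q, N) = Add(N, q)
Function('j')(G, o) = 26 (Function('j')(G, o) = Add(20, 6) = 26)
h = Rational(26440, 9) (h = Add(Rational(-2, 9), Mul(Add(113, Mul(0, 10)), 26)) = Add(Rational(-2, 9), Mul(Add(113, 0), 26)) = Add(Rational(-2, 9), Mul(113, 26)) = Add(Rational(-2, 9), 2938) = Rational(26440, 9) ≈ 2937.8)
Add(h, Function('s')(163, 31)) = Add(Rational(26440, 9), Add(31, 163)) = Add(Rational(26440, 9), 194) = Rational(28186, 9)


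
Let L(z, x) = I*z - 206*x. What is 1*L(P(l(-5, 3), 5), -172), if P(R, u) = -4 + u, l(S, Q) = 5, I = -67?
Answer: 35365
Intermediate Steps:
L(z, x) = -206*x - 67*z (L(z, x) = -67*z - 206*x = -206*x - 67*z)
1*L(P(l(-5, 3), 5), -172) = 1*(-206*(-172) - 67*(-4 + 5)) = 1*(35432 - 67*1) = 1*(35432 - 67) = 1*35365 = 35365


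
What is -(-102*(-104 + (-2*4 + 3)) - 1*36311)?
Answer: 25193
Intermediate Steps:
-(-102*(-104 + (-2*4 + 3)) - 1*36311) = -(-102*(-104 + (-8 + 3)) - 36311) = -(-102*(-104 - 5) - 36311) = -(-102*(-109) - 36311) = -(11118 - 36311) = -1*(-25193) = 25193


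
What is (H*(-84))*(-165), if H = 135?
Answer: 1871100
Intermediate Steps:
(H*(-84))*(-165) = (135*(-84))*(-165) = -11340*(-165) = 1871100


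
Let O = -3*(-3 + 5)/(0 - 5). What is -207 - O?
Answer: -1041/5 ≈ -208.20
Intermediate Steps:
O = 6/5 (O = -6/(-5) = -6*(-1)/5 = -3*(-2/5) = 6/5 ≈ 1.2000)
-207 - O = -207 - 1*6/5 = -207 - 6/5 = -1041/5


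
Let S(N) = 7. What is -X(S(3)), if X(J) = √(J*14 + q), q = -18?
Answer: -4*√5 ≈ -8.9443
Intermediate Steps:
X(J) = √(-18 + 14*J) (X(J) = √(J*14 - 18) = √(14*J - 18) = √(-18 + 14*J))
-X(S(3)) = -√(-18 + 14*7) = -√(-18 + 98) = -√80 = -4*√5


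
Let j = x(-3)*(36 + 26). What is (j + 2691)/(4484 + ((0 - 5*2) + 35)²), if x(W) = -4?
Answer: 2443/5109 ≈ 0.47818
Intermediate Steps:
j = -248 (j = -4*(36 + 26) = -4*62 = -248)
(j + 2691)/(4484 + ((0 - 5*2) + 35)²) = (-248 + 2691)/(4484 + ((0 - 5*2) + 35)²) = 2443/(4484 + ((0 - 10) + 35)²) = 2443/(4484 + (-10 + 35)²) = 2443/(4484 + 25²) = 2443/(4484 + 625) = 2443/5109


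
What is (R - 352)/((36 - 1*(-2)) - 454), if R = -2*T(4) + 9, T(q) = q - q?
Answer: 343/416 ≈ 0.82452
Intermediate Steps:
T(q) = 0
R = 9 (R = -2*0 + 9 = 0 + 9 = 9)
(R - 352)/((36 - 1*(-2)) - 454) = (9 - 352)/((36 - 1*(-2)) - 454) = -343/((36 + 2) - 454) = -343/(38 - 454) = -343/(-416) = -343*(-1/416) = 343/416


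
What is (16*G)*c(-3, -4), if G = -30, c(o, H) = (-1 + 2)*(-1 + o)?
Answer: 1920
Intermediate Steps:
c(o, H) = -1 + o (c(o, H) = 1*(-1 + o) = -1 + o)
(16*G)*c(-3, -4) = (16*(-30))*(-1 - 3) = -480*(-4) = 1920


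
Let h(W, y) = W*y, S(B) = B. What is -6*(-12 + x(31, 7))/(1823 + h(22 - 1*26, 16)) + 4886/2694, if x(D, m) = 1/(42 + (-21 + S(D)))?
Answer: 114245705/61603698 ≈ 1.8545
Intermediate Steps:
x(D, m) = 1/(21 + D) (x(D, m) = 1/(42 + (-21 + D)) = 1/(21 + D))
-6*(-12 + x(31, 7))/(1823 + h(22 - 1*26, 16)) + 4886/2694 = -6*(-12 + 1/(21 + 31))/(1823 + (22 - 1*26)*16) + 4886/2694 = -6*(-12 + 1/52)/(1823 + (22 - 26)*16) + 4886*(1/2694) = -6*(-12 + 1/52)/(1823 - 4*16) + 2443/1347 = -6*(-623/(52*(1823 - 64))) + 2443/1347 = -6/(1759*(-52/623)) + 2443/1347 = -6/(-91468/623) + 2443/1347 = -6*(-623/91468) + 2443/1347 = 1869/45734 + 2443/1347 = 114245705/61603698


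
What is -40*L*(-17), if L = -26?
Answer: -17680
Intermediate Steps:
-40*L*(-17) = -40*(-26)*(-17) = 1040*(-17) = -17680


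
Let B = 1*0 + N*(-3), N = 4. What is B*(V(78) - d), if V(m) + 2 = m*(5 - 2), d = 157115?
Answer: 1882596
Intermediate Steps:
V(m) = -2 + 3*m (V(m) = -2 + m*(5 - 2) = -2 + m*3 = -2 + 3*m)
B = -12 (B = 1*0 + 4*(-3) = 0 - 12 = -12)
B*(V(78) - d) = -12*((-2 + 3*78) - 1*157115) = -12*((-2 + 234) - 157115) = -12*(232 - 157115) = -12*(-156883) = 1882596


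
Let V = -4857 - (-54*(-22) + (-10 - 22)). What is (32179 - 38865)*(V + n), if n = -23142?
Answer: 194930330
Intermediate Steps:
V = -6013 (V = -4857 - (1188 - 32) = -4857 - 1*1156 = -4857 - 1156 = -6013)
(32179 - 38865)*(V + n) = (32179 - 38865)*(-6013 - 23142) = -6686*(-29155) = 194930330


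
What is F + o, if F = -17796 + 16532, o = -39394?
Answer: -40658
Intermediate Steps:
F = -1264
F + o = -1264 - 39394 = -40658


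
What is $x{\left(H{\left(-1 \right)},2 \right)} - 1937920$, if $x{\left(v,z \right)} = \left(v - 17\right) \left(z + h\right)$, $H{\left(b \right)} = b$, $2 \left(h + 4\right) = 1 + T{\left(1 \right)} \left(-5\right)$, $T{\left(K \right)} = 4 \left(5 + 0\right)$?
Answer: $-1936993$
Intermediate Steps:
$T{\left(K \right)} = 20$ ($T{\left(K \right)} = 4 \cdot 5 = 20$)
$h = - \frac{107}{2}$ ($h = -4 + \frac{1 + 20 \left(-5\right)}{2} = -4 + \frac{1 - 100}{2} = -4 + \frac{1}{2} \left(-99\right) = -4 - \frac{99}{2} = - \frac{107}{2} \approx -53.5$)
$x{\left(v,z \right)} = \left(-17 + v\right) \left(- \frac{107}{2} + z\right)$ ($x{\left(v,z \right)} = \left(v - 17\right) \left(z - \frac{107}{2}\right) = \left(-17 + v\right) \left(- \frac{107}{2} + z\right)$)
$x{\left(H{\left(-1 \right)},2 \right)} - 1937920 = \left(\frac{1819}{2} - 34 - - \frac{107}{2} - 2\right) - 1937920 = \left(\frac{1819}{2} - 34 + \frac{107}{2} - 2\right) - 1937920 = 927 - 1937920 = -1936993$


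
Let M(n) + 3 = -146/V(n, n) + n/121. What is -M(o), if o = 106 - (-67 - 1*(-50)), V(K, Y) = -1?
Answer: -17426/121 ≈ -144.02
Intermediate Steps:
o = 123 (o = 106 - (-67 + 50) = 106 - 1*(-17) = 106 + 17 = 123)
M(n) = 143 + n/121 (M(n) = -3 + (-146/(-1) + n/121) = -3 + (-146*(-1) + n*(1/121)) = -3 + (146 + n/121) = 143 + n/121)
-M(o) = -(143 + (1/121)*123) = -(143 + 123/121) = -1*17426/121 = -17426/121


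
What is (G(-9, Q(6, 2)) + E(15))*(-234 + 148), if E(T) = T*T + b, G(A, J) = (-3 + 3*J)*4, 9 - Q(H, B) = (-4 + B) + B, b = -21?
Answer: -25800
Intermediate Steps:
Q(H, B) = 13 - 2*B (Q(H, B) = 9 - ((-4 + B) + B) = 9 - (-4 + 2*B) = 9 + (4 - 2*B) = 13 - 2*B)
G(A, J) = -12 + 12*J
E(T) = -21 + T² (E(T) = T*T - 21 = T² - 21 = -21 + T²)
(G(-9, Q(6, 2)) + E(15))*(-234 + 148) = ((-12 + 12*(13 - 2*2)) + (-21 + 15²))*(-234 + 148) = ((-12 + 12*(13 - 4)) + (-21 + 225))*(-86) = ((-12 + 12*9) + 204)*(-86) = ((-12 + 108) + 204)*(-86) = (96 + 204)*(-86) = 300*(-86) = -25800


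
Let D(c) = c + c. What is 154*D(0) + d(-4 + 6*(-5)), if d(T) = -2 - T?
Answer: 32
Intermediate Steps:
D(c) = 2*c
154*D(0) + d(-4 + 6*(-5)) = 154*(2*0) + (-2 - (-4 + 6*(-5))) = 154*0 + (-2 - (-4 - 30)) = 0 + (-2 - 1*(-34)) = 0 + (-2 + 34) = 0 + 32 = 32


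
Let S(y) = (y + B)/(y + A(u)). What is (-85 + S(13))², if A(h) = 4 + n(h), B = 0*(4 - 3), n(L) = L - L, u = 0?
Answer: 2050624/289 ≈ 7095.6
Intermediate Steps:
n(L) = 0
B = 0 (B = 0*1 = 0)
A(h) = 4 (A(h) = 4 + 0 = 4)
S(y) = y/(4 + y) (S(y) = (y + 0)/(y + 4) = y/(4 + y))
(-85 + S(13))² = (-85 + 13/(4 + 13))² = (-85 + 13/17)² = (-1432/17)² = 2050624/289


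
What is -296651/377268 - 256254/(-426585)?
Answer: -9956810921/53645623260 ≈ -0.18560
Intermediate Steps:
-296651/377268 - 256254/(-426585) = -296651*1/377268 - 256254*(-1/426585) = -296651/377268 + 85418/142195 = -9956810921/53645623260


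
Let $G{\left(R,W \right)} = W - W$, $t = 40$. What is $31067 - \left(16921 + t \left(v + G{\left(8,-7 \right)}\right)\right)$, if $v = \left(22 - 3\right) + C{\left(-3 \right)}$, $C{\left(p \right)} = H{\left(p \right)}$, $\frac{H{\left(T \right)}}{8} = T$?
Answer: $14346$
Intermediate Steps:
$H{\left(T \right)} = 8 T$
$C{\left(p \right)} = 8 p$
$v = -5$ ($v = \left(22 - 3\right) + 8 \left(-3\right) = 19 - 24 = -5$)
$G{\left(R,W \right)} = 0$
$31067 - \left(16921 + t \left(v + G{\left(8,-7 \right)}\right)\right) = 31067 - \left(16921 + 40 \left(-5 + 0\right)\right) = 31067 - \left(16921 + 40 \left(-5\right)\right) = 31067 - 16721 = 14346$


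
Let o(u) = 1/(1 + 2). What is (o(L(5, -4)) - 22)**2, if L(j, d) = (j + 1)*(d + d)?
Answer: 4225/9 ≈ 469.44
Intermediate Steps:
L(j, d) = 2*d*(1 + j) (L(j, d) = (1 + j)*(2*d) = 2*d*(1 + j))
o(u) = 1/3
(o(L(5, -4)) - 22)**2 = (1/3 - 22)**2 = (-65/3)**2 = 4225/9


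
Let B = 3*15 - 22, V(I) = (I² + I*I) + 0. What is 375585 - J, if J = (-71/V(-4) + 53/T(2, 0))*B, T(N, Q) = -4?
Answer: 12030105/32 ≈ 3.7594e+5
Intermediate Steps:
V(I) = 2*I² (V(I) = (I² + I²) + 0 = 2*I² + 0 = 2*I²)
B = 23 (B = 45 - 22 = 23)
J = -11385/32 (J = (-71/(2*(-4)²) + 53/(-4))*23 = (-71/(2*16) + 53*(-¼))*23 = (-71/32 - 53/4)*23 = -495/32*23 = -11385/32 ≈ -355.78)
375585 - J = 375585 - 1*(-11385/32) = 375585 + 11385/32 = 12030105/32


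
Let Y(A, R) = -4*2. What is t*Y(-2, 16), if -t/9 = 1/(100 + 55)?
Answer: 72/155 ≈ 0.46452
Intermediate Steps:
Y(A, R) = -8
t = -9/155 (t = -9/(100 + 55) = -9/155 ≈ -0.058065)
t*Y(-2, 16) = -9/155*(-8) = 72/155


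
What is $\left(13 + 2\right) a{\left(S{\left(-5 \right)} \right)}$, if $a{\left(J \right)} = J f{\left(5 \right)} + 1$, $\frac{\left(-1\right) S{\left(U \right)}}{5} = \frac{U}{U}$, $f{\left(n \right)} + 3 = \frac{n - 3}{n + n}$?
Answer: $225$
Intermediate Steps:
$f{\left(n \right)} = -3 + \frac{-3 + n}{2 n}$ ($f{\left(n \right)} = -3 + \frac{n - 3}{n + n} = -3 + \frac{-3 + n}{2 n}$)
$S{\left(U \right)} = -5$ ($S{\left(U \right)} = - 5 \frac{U}{U} = \left(-5\right) 1 = -5$)
$a{\left(J \right)} = 1 - \frac{14 J}{5}$ ($a{\left(J \right)} = J \frac{-3 - 25}{2 \cdot 5} + 1 = J \frac{1}{2} \cdot \frac{1}{5} \left(-3 - 25\right) + 1 = J \frac{1}{2} \cdot \frac{1}{5} \left(-28\right) + 1 = J \left(- \frac{14}{5}\right) + 1 = - \frac{14 J}{5} + 1 = 1 - \frac{14 J}{5}$)
$\left(13 + 2\right) a{\left(S{\left(-5 \right)} \right)} = \left(13 + 2\right) \left(1 - -14\right) = 15 \left(1 + 14\right) = 15 \cdot 15 = 225$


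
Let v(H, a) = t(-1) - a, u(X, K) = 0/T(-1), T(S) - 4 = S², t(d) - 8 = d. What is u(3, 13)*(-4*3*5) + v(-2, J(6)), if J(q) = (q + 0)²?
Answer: -29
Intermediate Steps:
t(d) = 8 + d
J(q) = q²
T(S) = 4 + S²
u(X, K) = 0 (u(X, K) = 0/(4 + (-1)²) = 0/(4 + 1) = 0/5 = 0*(⅕) = 0)
v(H, a) = 7 - a (v(H, a) = (8 - 1) - a = 7 - a)
u(3, 13)*(-4*3*5) + v(-2, J(6)) = 0*(-4*3*5) + (7 - 1*6²) = 0*(-12*5) + (7 - 1*36) = 0*(-60) + (7 - 36) = 0 - 29 = -29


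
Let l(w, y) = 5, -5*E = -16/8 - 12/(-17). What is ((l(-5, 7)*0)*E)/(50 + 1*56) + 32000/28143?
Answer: 32000/28143 ≈ 1.1371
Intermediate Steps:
E = 22/85 (E = -(-16/8 - 12/(-17))/5 = -(-16*1/8 - 12*(-1/17))/5 = -(-2 + 12/17)/5 = -1/5*(-22/17) = 22/85 ≈ 0.25882)
((l(-5, 7)*0)*E)/(50 + 1*56) + 32000/28143 = ((5*0)*(22/85))/(50 + 1*56) + 32000/28143 = (0*(22/85))/(50 + 56) + 32000*(1/28143) = 0/106 + 32000/28143 = 0*(1/106) + 32000/28143 = 0 + 32000/28143 = 32000/28143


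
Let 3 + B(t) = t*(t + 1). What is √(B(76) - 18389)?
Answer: 2*I*√3135 ≈ 111.98*I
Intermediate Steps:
B(t) = -3 + t*(1 + t) (B(t) = -3 + t*(t + 1) = -3 + t*(1 + t))
√(B(76) - 18389) = √((-3 + 76 + 76²) - 18389) = √((-3 + 76 + 5776) - 18389) = √(5849 - 18389) = √(-12540) = 2*I*√3135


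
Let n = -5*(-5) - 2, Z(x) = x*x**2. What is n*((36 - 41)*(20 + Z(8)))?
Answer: -61180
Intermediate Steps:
Z(x) = x**3
n = 23 (n = 25 - 2 = 23)
n*((36 - 41)*(20 + Z(8))) = 23*((36 - 41)*(20 + 8**3)) = 23*(-5*(20 + 512)) = 23*(-5*532) = 23*(-2660) = -61180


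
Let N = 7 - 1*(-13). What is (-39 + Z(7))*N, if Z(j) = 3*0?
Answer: -780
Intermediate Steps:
Z(j) = 0
N = 20 (N = 7 + 13 = 20)
(-39 + Z(7))*N = (-39 + 0)*20 = -39*20 = -780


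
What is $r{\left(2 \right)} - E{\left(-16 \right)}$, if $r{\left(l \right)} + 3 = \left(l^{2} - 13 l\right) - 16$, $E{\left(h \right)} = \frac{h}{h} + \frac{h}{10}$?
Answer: $- \frac{202}{5} \approx -40.4$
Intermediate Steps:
$E{\left(h \right)} = 1 + \frac{h}{10}$ ($E{\left(h \right)} = 1 + h \frac{1}{10} = 1 + \frac{h}{10}$)
$r{\left(l \right)} = -19 + l^{2} - 13 l$ ($r{\left(l \right)} = -3 - \left(16 - l^{2} + 13 l\right) = -19 + l^{2} - 13 l$)
$r{\left(2 \right)} - E{\left(-16 \right)} = \left(-19 + 2^{2} - 26\right) - \left(1 + \frac{1}{10} \left(-16\right)\right) = \left(-19 + 4 - 26\right) - \left(1 - \frac{8}{5}\right) = -41 - - \frac{3}{5} = -41 + \frac{3}{5} = - \frac{202}{5}$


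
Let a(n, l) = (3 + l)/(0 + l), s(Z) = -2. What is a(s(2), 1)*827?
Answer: 3308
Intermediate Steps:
a(n, l) = (3 + l)/l
a(s(2), 1)*827 = ((3 + 1)/1)*827 = (1*4)*827 = 4*827 = 3308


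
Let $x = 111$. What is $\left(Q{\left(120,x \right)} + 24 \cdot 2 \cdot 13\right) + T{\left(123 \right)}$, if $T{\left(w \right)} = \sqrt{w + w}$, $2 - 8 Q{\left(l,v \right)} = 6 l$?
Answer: $\frac{2137}{4} + \sqrt{246} \approx 549.93$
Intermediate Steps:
$Q{\left(l,v \right)} = \frac{1}{4} - \frac{3 l}{4}$ ($Q{\left(l,v \right)} = \frac{1}{4} - \frac{6 l}{8} = \frac{1}{4} - \frac{3 l}{4}$)
$T{\left(w \right)} = \sqrt{2} \sqrt{w}$ ($T{\left(w \right)} = \sqrt{2 w} = \sqrt{2} \sqrt{w}$)
$\left(Q{\left(120,x \right)} + 24 \cdot 2 \cdot 13\right) + T{\left(123 \right)} = \left(\left(\frac{1}{4} - 90\right) + 24 \cdot 2 \cdot 13\right) + \sqrt{2} \sqrt{123} = \left(\left(\frac{1}{4} - 90\right) + 48 \cdot 13\right) + \sqrt{246} = \left(- \frac{359}{4} + 624\right) + \sqrt{246} = \frac{2137}{4} + \sqrt{246}$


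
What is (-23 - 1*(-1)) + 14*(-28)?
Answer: -414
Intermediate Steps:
(-23 - 1*(-1)) + 14*(-28) = (-23 + 1) - 392 = -22 - 392 = -414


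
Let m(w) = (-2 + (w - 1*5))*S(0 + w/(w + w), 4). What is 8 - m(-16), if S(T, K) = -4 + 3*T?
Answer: -99/2 ≈ -49.500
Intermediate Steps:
m(w) = 35/2 - 5*w/2 (m(w) = (-2 + (w - 1*5))*(-4 + 3*(0 + w/(w + w))) = (-2 + (w - 5))*(-4 + 3*(0 + w/((2*w)))) = (-2 + (-5 + w))*(-4 + 3*(0 + w*(1/(2*w)))) = (-7 + w)*(-4 + 3*(0 + 1/2)) = (-7 + w)*(-4 + 3*(1/2)) = (-7 + w)*(-4 + 3/2) = (-7 + w)*(-5/2) = 35/2 - 5*w/2)
8 - m(-16) = 8 - (35/2 - 5/2*(-16)) = 8 - (35/2 + 40) = 8 - 1*115/2 = 8 - 115/2 = -99/2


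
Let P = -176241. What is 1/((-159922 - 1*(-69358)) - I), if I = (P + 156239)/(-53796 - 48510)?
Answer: -51153/4632630293 ≈ -1.1042e-5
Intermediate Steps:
I = 10001/51153 (I = (-176241 + 156239)/(-53796 - 48510) = -20002/(-102306) = -20002*(-1/102306) = 10001/51153 ≈ 0.19551)
1/((-159922 - 1*(-69358)) - I) = 1/((-159922 - 1*(-69358)) - 1*10001/51153) = 1/((-159922 + 69358) - 10001/51153) = 1/(-90564 - 10001/51153) = 1/(-4632630293/51153) = -51153/4632630293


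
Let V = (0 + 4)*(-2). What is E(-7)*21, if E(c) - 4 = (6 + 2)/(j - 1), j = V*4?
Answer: 868/11 ≈ 78.909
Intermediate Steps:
V = -8 (V = 4*(-2) = -8)
j = -32 (j = -8*4 = -32)
E(c) = 124/33 (E(c) = 4 + (6 + 2)/(-32 - 1) = 4 + 8/(-33) = 4 + 8*(-1/33) = 4 - 8/33 = 124/33)
E(-7)*21 = (124/33)*21 = 868/11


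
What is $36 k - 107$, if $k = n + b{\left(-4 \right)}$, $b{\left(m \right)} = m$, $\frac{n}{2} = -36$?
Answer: $-2843$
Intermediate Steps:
$n = -72$ ($n = 2 \left(-36\right) = -72$)
$k = -76$ ($k = -72 - 4 = -76$)
$36 k - 107 = 36 \left(-76\right) - 107 = -2736 - 107 = -2843$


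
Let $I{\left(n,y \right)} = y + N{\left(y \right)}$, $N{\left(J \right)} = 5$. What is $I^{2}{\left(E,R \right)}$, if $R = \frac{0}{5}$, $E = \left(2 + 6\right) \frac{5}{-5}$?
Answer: $25$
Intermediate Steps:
$E = -8$ ($E = 8 \cdot 5 \left(- \frac{1}{5}\right) = 8 \left(-1\right) = -8$)
$R = 0$ ($R = 0 \cdot \frac{1}{5} = 0$)
$I{\left(n,y \right)} = 5 + y$ ($I{\left(n,y \right)} = y + 5 = 5 + y$)
$I^{2}{\left(E,R \right)} = \left(5 + 0\right)^{2} = 5^{2} = 25$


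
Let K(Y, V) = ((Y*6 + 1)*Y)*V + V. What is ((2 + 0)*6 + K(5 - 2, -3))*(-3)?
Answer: 486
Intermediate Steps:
K(Y, V) = V + V*Y*(1 + 6*Y) (K(Y, V) = ((6*Y + 1)*Y)*V + V = ((1 + 6*Y)*Y)*V + V = (Y*(1 + 6*Y))*V + V = V*Y*(1 + 6*Y) + V = V + V*Y*(1 + 6*Y))
((2 + 0)*6 + K(5 - 2, -3))*(-3) = ((2 + 0)*6 - 3*(1 + (5 - 2) + 6*(5 - 2)**2))*(-3) = (2*6 - 3*(1 + 3 + 6*3**2))*(-3) = (12 - 3*(1 + 3 + 6*9))*(-3) = (12 - 3*(1 + 3 + 54))*(-3) = (12 - 3*58)*(-3) = (12 - 174)*(-3) = -162*(-3) = 486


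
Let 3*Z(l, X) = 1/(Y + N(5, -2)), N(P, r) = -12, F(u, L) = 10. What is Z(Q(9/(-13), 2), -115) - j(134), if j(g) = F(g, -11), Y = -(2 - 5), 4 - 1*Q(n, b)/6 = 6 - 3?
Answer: -271/27 ≈ -10.037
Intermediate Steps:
Q(n, b) = 6 (Q(n, b) = 24 - 6*(6 - 3) = 24 - 6*3 = 24 - 18 = 6)
Y = 3 (Y = -1*(-3) = 3)
Z(l, X) = -1/27 (Z(l, X) = 1/(3*(3 - 12)) = (⅓)/(-9) = (⅓)*(-⅑) = -1/27)
j(g) = 10
Z(Q(9/(-13), 2), -115) - j(134) = -1/27 - 1*10 = -1/27 - 10 = -271/27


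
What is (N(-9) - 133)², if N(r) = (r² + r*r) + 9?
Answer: 1444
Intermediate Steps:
N(r) = 9 + 2*r² (N(r) = (r² + r²) + 9 = 2*r² + 9 = 9 + 2*r²)
(N(-9) - 133)² = ((9 + 2*(-9)²) - 133)² = ((9 + 2*81) - 133)² = ((9 + 162) - 133)² = (171 - 133)² = 38² = 1444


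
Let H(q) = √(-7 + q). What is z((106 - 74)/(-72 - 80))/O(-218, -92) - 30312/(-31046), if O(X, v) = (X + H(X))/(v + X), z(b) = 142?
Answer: 149687980124/741207727 + 660300*I/47749 ≈ 201.95 + 13.829*I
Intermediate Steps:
O(X, v) = (X + √(-7 + X))/(X + v) (O(X, v) = (X + √(-7 + X))/(v + X) = (X + √(-7 + X))/(X + v))
z((106 - 74)/(-72 - 80))/O(-218, -92) - 30312/(-31046) = 142/(((-218 + √(-7 - 218))/(-218 - 92))) - 30312/(-31046) = 142/(((-218 + √(-225))/(-310))) - 30312*(-1/31046) = 142/((-(-218 + 15*I)/310)) + 15156/15523 = 142/(109/155 - 3*I/62) + 15156/15523 = 142*(96100*(109/155 + 3*I/62)/47749) + 15156/15523 = 13646200*(109/155 + 3*I/62)/47749 + 15156/15523 = 15156/15523 + 13646200*(109/155 + 3*I/62)/47749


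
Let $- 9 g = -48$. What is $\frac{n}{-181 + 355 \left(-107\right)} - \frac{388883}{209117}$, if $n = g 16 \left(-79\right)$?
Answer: $- \frac{20148571763}{11971739133} \approx -1.683$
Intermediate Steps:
$g = \frac{16}{3}$ ($g = \left(- \frac{1}{9}\right) \left(-48\right) = \frac{16}{3} \approx 5.3333$)
$n = - \frac{20224}{3}$ ($n = \frac{16}{3} \cdot 16 \left(-79\right) = \frac{256}{3} \left(-79\right) = - \frac{20224}{3} \approx -6741.3$)
$\frac{n}{-181 + 355 \left(-107\right)} - \frac{388883}{209117} = - \frac{20224}{3 \left(-181 + 355 \left(-107\right)\right)} - \frac{388883}{209117} = - \frac{20224}{3 \left(-181 - 37985\right)} - \frac{388883}{209117} = - \frac{20224}{3 \left(-38166\right)} - \frac{388883}{209117} = \left(- \frac{20224}{3}\right) \left(- \frac{1}{38166}\right) - \frac{388883}{209117} = \frac{10112}{57249} - \frac{388883}{209117} = - \frac{20148571763}{11971739133}$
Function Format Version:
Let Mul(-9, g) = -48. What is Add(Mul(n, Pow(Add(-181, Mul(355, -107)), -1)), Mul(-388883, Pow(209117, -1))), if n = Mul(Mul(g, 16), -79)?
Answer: Rational(-20148571763, 11971739133) ≈ -1.6830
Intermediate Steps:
g = Rational(16, 3) (g = Mul(Rational(-1, 9), -48) = Rational(16, 3) ≈ 5.3333)
n = Rational(-20224, 3) (n = Mul(Mul(Rational(16, 3), 16), -79) = Mul(Rational(256, 3), -79) = Rational(-20224, 3) ≈ -6741.3)
Add(Mul(n, Pow(Add(-181, Mul(355, -107)), -1)), Mul(-388883, Pow(209117, -1))) = Add(Mul(Rational(-20224, 3), Pow(Add(-181, Mul(355, -107)), -1)), Mul(-388883, Pow(209117, -1))) = Add(Mul(Rational(-20224, 3), Pow(Add(-181, -37985), -1)), Mul(-388883, Rational(1, 209117))) = Add(Mul(Rational(-20224, 3), Pow(-38166, -1)), Rational(-388883, 209117)) = Add(Mul(Rational(-20224, 3), Rational(-1, 38166)), Rational(-388883, 209117)) = Add(Rational(10112, 57249), Rational(-388883, 209117)) = Rational(-20148571763, 11971739133)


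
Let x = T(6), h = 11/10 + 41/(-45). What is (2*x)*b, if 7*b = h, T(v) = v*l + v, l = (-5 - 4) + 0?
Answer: -272/105 ≈ -2.5905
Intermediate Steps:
h = 17/90 (h = 11*(⅒) + 41*(-1/45) = 11/10 - 41/45 = 17/90 ≈ 0.18889)
l = -9 (l = -9 + 0 = -9)
T(v) = -8*v (T(v) = v*(-9) + v = -9*v + v = -8*v)
b = 17/630 (b = (⅐)*(17/90) = 17/630 ≈ 0.026984)
x = -48 (x = -8*6 = -48)
(2*x)*b = (2*(-48))*(17/630) = -96*17/630 = -272/105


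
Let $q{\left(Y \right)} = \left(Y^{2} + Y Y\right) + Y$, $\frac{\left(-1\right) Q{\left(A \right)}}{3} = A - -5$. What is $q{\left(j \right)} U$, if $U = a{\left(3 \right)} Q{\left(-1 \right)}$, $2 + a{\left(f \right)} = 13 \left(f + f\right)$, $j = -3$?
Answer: $-13680$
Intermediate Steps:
$Q{\left(A \right)} = -15 - 3 A$ ($Q{\left(A \right)} = - 3 \left(A - -5\right) = - 3 \left(A + 5\right) = - 3 \left(5 + A\right) = -15 - 3 A$)
$a{\left(f \right)} = -2 + 26 f$ ($a{\left(f \right)} = -2 + 13 \left(f + f\right) = -2 + 13 \cdot 2 f = -2 + 26 f$)
$U = -912$ ($U = \left(-2 + 26 \cdot 3\right) \left(-15 - -3\right) = \left(-2 + 78\right) \left(-15 + 3\right) = 76 \left(-12\right) = -912$)
$q{\left(Y \right)} = Y + 2 Y^{2}$ ($q{\left(Y \right)} = \left(Y^{2} + Y^{2}\right) + Y = 2 Y^{2} + Y = Y + 2 Y^{2}$)
$q{\left(j \right)} U = - 3 \left(1 + 2 \left(-3\right)\right) \left(-912\right) = - 3 \left(1 - 6\right) \left(-912\right) = \left(-3\right) \left(-5\right) \left(-912\right) = 15 \left(-912\right) = -13680$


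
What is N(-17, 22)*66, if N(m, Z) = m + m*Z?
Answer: -25806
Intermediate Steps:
N(m, Z) = m + Z*m
N(-17, 22)*66 = -17*(1 + 22)*66 = -17*23*66 = -391*66 = -25806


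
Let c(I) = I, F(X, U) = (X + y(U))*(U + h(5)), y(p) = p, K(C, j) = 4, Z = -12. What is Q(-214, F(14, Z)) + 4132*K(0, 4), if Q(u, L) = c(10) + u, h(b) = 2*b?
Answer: 16324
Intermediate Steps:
F(X, U) = (10 + U)*(U + X) (F(X, U) = (X + U)*(U + 2*5) = (U + X)*(U + 10) = (U + X)*(10 + U) = (10 + U)*(U + X))
Q(u, L) = 10 + u
Q(-214, F(14, Z)) + 4132*K(0, 4) = (10 - 214) + 4132*4 = -204 + 16528 = 16324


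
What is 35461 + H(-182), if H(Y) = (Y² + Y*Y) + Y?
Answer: 101527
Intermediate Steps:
H(Y) = Y + 2*Y² (H(Y) = (Y² + Y²) + Y = 2*Y² + Y = Y + 2*Y²)
35461 + H(-182) = 35461 - 182*(1 + 2*(-182)) = 35461 - 182*(1 - 364) = 35461 - 182*(-363) = 35461 + 66066 = 101527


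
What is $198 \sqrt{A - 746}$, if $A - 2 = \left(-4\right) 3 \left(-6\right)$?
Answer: $792 i \sqrt{42} \approx 5132.8 i$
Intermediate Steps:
$A = 74$ ($A = 2 + \left(-4\right) 3 \left(-6\right) = 2 - -72 = 2 + 72 = 74$)
$198 \sqrt{A - 746} = 198 \sqrt{74 - 746} = 198 \sqrt{-672} = 198 \cdot 4 i \sqrt{42} = 792 i \sqrt{42}$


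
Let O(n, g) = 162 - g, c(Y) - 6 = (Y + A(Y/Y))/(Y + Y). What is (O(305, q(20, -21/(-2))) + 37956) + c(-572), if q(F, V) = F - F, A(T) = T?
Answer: 43614427/1144 ≈ 38125.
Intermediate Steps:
q(F, V) = 0
c(Y) = 6 + (1 + Y)/(2*Y) (c(Y) = 6 + (Y + Y/Y)/(Y + Y) = 6 + (Y + 1)/((2*Y)) = 6 + (1 + Y)*(1/(2*Y)) = 6 + (1 + Y)/(2*Y))
(O(305, q(20, -21/(-2))) + 37956) + c(-572) = ((162 - 1*0) + 37956) + (½)*(1 + 13*(-572))/(-572) = ((162 + 0) + 37956) + (½)*(-1/572)*(1 - 7436) = (162 + 37956) + (½)*(-1/572)*(-7435) = 38118 + 7435/1144 = 43614427/1144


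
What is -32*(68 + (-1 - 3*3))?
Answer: -1856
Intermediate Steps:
-32*(68 + (-1 - 3*3)) = -32*(68 + (-1 - 9)) = -32*(68 - 10) = -32*58 = -1856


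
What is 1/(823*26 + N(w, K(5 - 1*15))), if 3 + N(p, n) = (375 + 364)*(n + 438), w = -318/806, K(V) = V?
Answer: 1/337687 ≈ 2.9613e-6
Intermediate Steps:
w = -159/403 (w = -318*1/806 = -159/403 ≈ -0.39454)
N(p, n) = 323679 + 739*n (N(p, n) = -3 + (375 + 364)*(n + 438) = -3 + 739*(438 + n) = -3 + (323682 + 739*n) = 323679 + 739*n)
1/(823*26 + N(w, K(5 - 1*15))) = 1/(823*26 + (323679 + 739*(5 - 1*15))) = 1/(21398 + (323679 + 739*(5 - 15))) = 1/(21398 + (323679 + 739*(-10))) = 1/(21398 + (323679 - 7390)) = 1/(21398 + 316289) = 1/337687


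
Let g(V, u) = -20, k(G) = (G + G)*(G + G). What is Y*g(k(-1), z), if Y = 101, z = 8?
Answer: -2020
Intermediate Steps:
k(G) = 4*G² (k(G) = (2*G)*(2*G) = 4*G²)
Y*g(k(-1), z) = 101*(-20) = -2020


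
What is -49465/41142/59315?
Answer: -9893/488067546 ≈ -2.0270e-5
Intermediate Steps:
-49465/41142/59315 = -49465*1/41142*(1/59315) = -49465/41142*1/59315 = -9893/488067546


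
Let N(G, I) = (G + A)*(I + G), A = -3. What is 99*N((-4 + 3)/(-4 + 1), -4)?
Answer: 968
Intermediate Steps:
N(G, I) = (-3 + G)*(G + I) (N(G, I) = (G - 3)*(I + G) = (-3 + G)*(G + I))
99*N((-4 + 3)/(-4 + 1), -4) = 99*(((-4 + 3)/(-4 + 1))² - 3*(-4 + 3)/(-4 + 1) - 3*(-4) + ((-4 + 3)/(-4 + 1))*(-4)) = 99*((-1/(-3))² - (-3)/(-3) + 12 - 1/(-3)*(-4)) = 99*((-1*(-⅓))² - (-3)*(-1)/3 + 12 - 1*(-⅓)*(-4)) = 99*((⅓)² - 3*⅓ + 12 + (⅓)*(-4)) = 99*(⅑ - 1 + 12 - 4/3) = 99*(88/9) = 968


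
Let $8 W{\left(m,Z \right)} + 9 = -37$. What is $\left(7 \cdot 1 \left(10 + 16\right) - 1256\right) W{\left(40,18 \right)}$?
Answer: $\frac{12351}{2} \approx 6175.5$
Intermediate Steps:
$W{\left(m,Z \right)} = - \frac{23}{4}$ ($W{\left(m,Z \right)} = - \frac{9}{8} + \frac{1}{8} \left(-37\right) = - \frac{9}{8} - \frac{37}{8} = - \frac{23}{4}$)
$\left(7 \cdot 1 \left(10 + 16\right) - 1256\right) W{\left(40,18 \right)} = \left(7 \cdot 1 \left(10 + 16\right) - 1256\right) \left(- \frac{23}{4}\right) = \left(7 \cdot 26 - 1256\right) \left(- \frac{23}{4}\right) = \left(182 - 1256\right) \left(- \frac{23}{4}\right) = \left(-1074\right) \left(- \frac{23}{4}\right) = \frac{12351}{2}$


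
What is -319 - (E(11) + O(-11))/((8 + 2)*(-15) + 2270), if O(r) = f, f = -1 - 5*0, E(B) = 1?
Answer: -319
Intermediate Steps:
f = -1 (f = -1 + 0 = -1)
O(r) = -1
-319 - (E(11) + O(-11))/((8 + 2)*(-15) + 2270) = -319 - (1 - 1)/((8 + 2)*(-15) + 2270) = -319 - 0/(10*(-15) + 2270) = -319 - 0/(-150 + 2270) = -319 - 0/2120 = -319 - 1*0 = -319 + 0 = -319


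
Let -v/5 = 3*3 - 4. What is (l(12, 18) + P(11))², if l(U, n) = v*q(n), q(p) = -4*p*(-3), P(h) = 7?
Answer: 29084449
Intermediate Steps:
q(p) = 12*p
v = -25 (v = -5*(3*3 - 4) = -5*(9 - 4) = -5*5 = -25)
l(U, n) = -300*n
(l(12, 18) + P(11))² = (-300*18 + 7)² = (-5400 + 7)² = (-5393)² = 29084449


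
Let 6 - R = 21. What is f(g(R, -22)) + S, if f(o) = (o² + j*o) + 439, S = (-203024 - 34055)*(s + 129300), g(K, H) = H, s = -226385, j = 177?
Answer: 23016811744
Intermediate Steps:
R = -15 (R = 6 - 1*21 = 6 - 21 = -15)
S = 23016814715 (S = (-203024 - 34055)*(-226385 + 129300) = -237079*(-97085) = 23016814715)
f(o) = 439 + o² + 177*o (f(o) = (o² + 177*o) + 439 = 439 + o² + 177*o)
f(g(R, -22)) + S = (439 + (-22)² + 177*(-22)) + 23016814715 = (439 + 484 - 3894) + 23016814715 = -2971 + 23016814715 = 23016811744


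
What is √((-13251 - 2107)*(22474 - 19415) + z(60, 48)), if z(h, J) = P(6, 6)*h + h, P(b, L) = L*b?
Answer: I*√46977902 ≈ 6854.0*I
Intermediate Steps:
z(h, J) = 37*h (z(h, J) = (6*6)*h + h = 36*h + h = 37*h)
√((-13251 - 2107)*(22474 - 19415) + z(60, 48)) = √((-13251 - 2107)*(22474 - 19415) + 37*60) = √(-15358*3059 + 2220) = √(-46980122 + 2220) = √(-46977902) = I*√46977902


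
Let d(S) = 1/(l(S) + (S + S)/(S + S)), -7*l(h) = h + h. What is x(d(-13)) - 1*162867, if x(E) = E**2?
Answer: -177362114/1089 ≈ -1.6287e+5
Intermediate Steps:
l(h) = -2*h/7 (l(h) = -(h + h)/7 = -2*h/7)
d(S) = 1/(1 - 2*S/7) (d(S) = 1/(-2*S/7 + (S + S)/(S + S)) = 1/(-2*S/7 + (2*S)/((2*S))) = 1/(-2*S/7 + (2*S)*(1/(2*S))) = 1/(-2*S/7 + 1) = 1/(1 - 2*S/7))
x(d(-13)) - 1*162867 = (-7/(-7 + 2*(-13)))**2 - 1*162867 = (-7/(-7 - 26))**2 - 162867 = (-7/(-33))**2 - 162867 = (-7*(-1/33))**2 - 162867 = (7/33)**2 - 162867 = 49/1089 - 162867 = -177362114/1089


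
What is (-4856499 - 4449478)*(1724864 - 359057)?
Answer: -12710168528439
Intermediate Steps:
(-4856499 - 4449478)*(1724864 - 359057) = -9305977*1365807 = -12710168528439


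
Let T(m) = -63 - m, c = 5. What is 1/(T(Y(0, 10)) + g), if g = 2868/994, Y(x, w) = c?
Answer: -497/32362 ≈ -0.015358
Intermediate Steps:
Y(x, w) = 5
g = 1434/497 (g = 2868*(1/994) = 1434/497 ≈ 2.8853)
1/(T(Y(0, 10)) + g) = 1/((-63 - 1*5) + 1434/497) = 1/((-63 - 5) + 1434/497) = 1/(-68 + 1434/497) = 1/(-32362/497) = -497/32362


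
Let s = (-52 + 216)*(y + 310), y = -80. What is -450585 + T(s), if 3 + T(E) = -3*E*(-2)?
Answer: -224268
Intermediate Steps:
s = 37720 (s = (-52 + 216)*(-80 + 310) = 164*230 = 37720)
T(E) = -3 + 6*E (T(E) = -3 - 3*E*(-2) = -3 + 6*E)
-450585 + T(s) = -450585 + (-3 + 6*37720) = -450585 + (-3 + 226320) = -450585 + 226317 = -224268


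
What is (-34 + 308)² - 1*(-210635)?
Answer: 285711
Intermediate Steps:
(-34 + 308)² - 1*(-210635) = 274² + 210635 = 75076 + 210635 = 285711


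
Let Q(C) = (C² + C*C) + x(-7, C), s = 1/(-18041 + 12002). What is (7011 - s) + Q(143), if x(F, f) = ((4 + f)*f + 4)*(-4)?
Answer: -218557448/6039 ≈ -36191.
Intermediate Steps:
s = -1/6039 (s = 1/(-6039) = -1/6039 ≈ -0.00016559)
x(F, f) = -16 - 4*f*(4 + f) (x(F, f) = (f*(4 + f) + 4)*(-4) = (4 + f*(4 + f))*(-4) = -16 - 4*f*(4 + f))
Q(C) = -16 - 16*C - 2*C² (Q(C) = (C² + C*C) + (-16 - 16*C - 4*C²) = (C² + C²) + (-16 - 16*C - 4*C²) = 2*C² + (-16 - 16*C - 4*C²) = -16 - 16*C - 2*C²)
(7011 - s) + Q(143) = (7011 - 1*(-1/6039)) + (-16 - 16*143 - 2*143²) = (7011 + 1/6039) + (-16 - 2288 - 2*20449) = 42339430/6039 + (-16 - 2288 - 40898) = 42339430/6039 - 43202 = -218557448/6039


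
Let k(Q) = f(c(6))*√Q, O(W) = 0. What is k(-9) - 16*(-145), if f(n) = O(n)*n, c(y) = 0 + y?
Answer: 2320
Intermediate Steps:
c(y) = y
f(n) = 0 (f(n) = 0*n = 0)
k(Q) = 0 (k(Q) = 0*√Q = 0)
k(-9) - 16*(-145) = 0 - 16*(-145) = 0 + 2320 = 2320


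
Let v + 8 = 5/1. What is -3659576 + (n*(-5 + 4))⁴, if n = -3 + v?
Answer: -3658280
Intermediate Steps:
v = -3 (v = -8 + 5/1 = -8 + 5*1 = -8 + 5 = -3)
n = -6 (n = -3 - 3 = -6)
-3659576 + (n*(-5 + 4))⁴ = -3659576 + (-6*(-5 + 4))⁴ = -3659576 + (-6*(-1))⁴ = -3659576 + 6⁴ = -3659576 + 1296 = -3658280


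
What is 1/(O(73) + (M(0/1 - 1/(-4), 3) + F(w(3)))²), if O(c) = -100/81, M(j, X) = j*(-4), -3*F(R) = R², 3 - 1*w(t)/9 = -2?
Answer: 81/37014956 ≈ 2.1883e-6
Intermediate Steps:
w(t) = 45 (w(t) = 27 - 9*(-2) = 27 + 18 = 45)
F(R) = -R²/3
M(j, X) = -4*j
O(c) = -100/81 (O(c) = -100*1/81 = -100/81)
1/(O(73) + (M(0/1 - 1/(-4), 3) + F(w(3)))²) = 1/(-100/81 + (-4*(0/1 - 1/(-4)) - ⅓*45²)²) = 1/(-100/81 + (-4*(0*1 - 1*(-¼)) - ⅓*2025)²) = 1/(-100/81 + (-4*(0 + ¼) - 675)²) = 1/(-100/81 + (-4*¼ - 675)²) = 1/(-100/81 + (-1 - 675)²) = 1/(-100/81 + (-676)²) = 1/(-100/81 + 456976) = 1/(37014956/81) = 81/37014956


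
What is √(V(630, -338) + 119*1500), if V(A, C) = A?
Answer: √179130 ≈ 423.24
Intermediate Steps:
√(V(630, -338) + 119*1500) = √(630 + 119*1500) = √(630 + 178500) = √179130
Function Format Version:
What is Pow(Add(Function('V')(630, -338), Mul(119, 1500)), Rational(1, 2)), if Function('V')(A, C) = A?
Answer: Pow(179130, Rational(1, 2)) ≈ 423.24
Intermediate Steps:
Pow(Add(Function('V')(630, -338), Mul(119, 1500)), Rational(1, 2)) = Pow(Add(630, Mul(119, 1500)), Rational(1, 2)) = Pow(Add(630, 178500), Rational(1, 2)) = Pow(179130, Rational(1, 2))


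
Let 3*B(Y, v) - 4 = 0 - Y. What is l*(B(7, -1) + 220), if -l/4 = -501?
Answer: 438876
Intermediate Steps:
B(Y, v) = 4/3 - Y/3 (B(Y, v) = 4/3 + (0 - Y)/3 = 4/3 + (-Y)/3 = 4/3 - Y/3)
l = 2004 (l = -4*(-501) = 2004)
l*(B(7, -1) + 220) = 2004*((4/3 - ⅓*7) + 220) = 2004*((4/3 - 7/3) + 220) = 2004*(-1 + 220) = 2004*219 = 438876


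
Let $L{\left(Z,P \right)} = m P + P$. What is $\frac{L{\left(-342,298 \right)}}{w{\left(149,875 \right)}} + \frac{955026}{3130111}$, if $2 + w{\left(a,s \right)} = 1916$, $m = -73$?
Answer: $- \frac{10888623642}{998505409} \approx -10.905$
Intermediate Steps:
$w{\left(a,s \right)} = 1914$ ($w{\left(a,s \right)} = -2 + 1916 = 1914$)
$L{\left(Z,P \right)} = - 72 P$ ($L{\left(Z,P \right)} = - 73 P + P = - 72 P$)
$\frac{L{\left(-342,298 \right)}}{w{\left(149,875 \right)}} + \frac{955026}{3130111} = \frac{\left(-72\right) 298}{1914} + \frac{955026}{3130111} = \left(-21456\right) \frac{1}{1914} + 955026 \cdot \frac{1}{3130111} = - \frac{3576}{319} + \frac{955026}{3130111} = - \frac{10888623642}{998505409}$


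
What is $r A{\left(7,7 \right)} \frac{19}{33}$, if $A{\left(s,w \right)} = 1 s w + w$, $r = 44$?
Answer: $\frac{4256}{3} \approx 1418.7$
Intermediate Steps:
$A{\left(s,w \right)} = w + s w$ ($A{\left(s,w \right)} = s w + w = w + s w$)
$r A{\left(7,7 \right)} \frac{19}{33} = 44 \cdot 7 \left(1 + 7\right) \frac{19}{33} = 44 \cdot 7 \cdot 8 \cdot 19 \cdot \frac{1}{33} = 44 \cdot 56 \cdot \frac{19}{33} = 2464 \cdot \frac{19}{33} = \frac{4256}{3}$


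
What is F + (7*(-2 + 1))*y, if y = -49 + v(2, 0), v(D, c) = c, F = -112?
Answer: 231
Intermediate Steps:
y = -49 (y = -49 + 0 = -49)
F + (7*(-2 + 1))*y = -112 + (7*(-2 + 1))*(-49) = -112 + (7*(-1))*(-49) = -112 - 7*(-49) = -112 + 343 = 231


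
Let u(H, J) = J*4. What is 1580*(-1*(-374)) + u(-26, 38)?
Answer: 591072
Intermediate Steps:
u(H, J) = 4*J
1580*(-1*(-374)) + u(-26, 38) = 1580*(-1*(-374)) + 4*38 = 1580*374 + 152 = 590920 + 152 = 591072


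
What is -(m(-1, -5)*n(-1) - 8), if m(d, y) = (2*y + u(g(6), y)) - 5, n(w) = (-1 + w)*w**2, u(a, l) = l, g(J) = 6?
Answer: -32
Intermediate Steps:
n(w) = w**2*(-1 + w)
m(d, y) = -5 + 3*y (m(d, y) = (2*y + y) - 5 = 3*y - 5 = -5 + 3*y)
-(m(-1, -5)*n(-1) - 8) = -((-5 + 3*(-5))*((-1)**2*(-1 - 1)) - 8) = -((-5 - 15)*(1*(-2)) - 8) = -(-20*(-2) - 8) = -(40 - 8) = -1*32 = -32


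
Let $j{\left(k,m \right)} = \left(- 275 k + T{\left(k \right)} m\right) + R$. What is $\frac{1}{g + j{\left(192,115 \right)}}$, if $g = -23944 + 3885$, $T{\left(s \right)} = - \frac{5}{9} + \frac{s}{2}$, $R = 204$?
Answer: $- \frac{9}{555110} \approx -1.6213 \cdot 10^{-5}$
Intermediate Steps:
$T{\left(s \right)} = - \frac{5}{9} + \frac{s}{2}$ ($T{\left(s \right)} = \left(-5\right) \frac{1}{9} + s \frac{1}{2} = - \frac{5}{9} + \frac{s}{2}$)
$j{\left(k,m \right)} = 204 - 275 k + m \left(- \frac{5}{9} + \frac{k}{2}\right)$ ($j{\left(k,m \right)} = \left(- 275 k + \left(- \frac{5}{9} + \frac{k}{2}\right) m\right) + 204 = \left(- 275 k + m \left(- \frac{5}{9} + \frac{k}{2}\right)\right) + 204 = 204 - 275 k + m \left(- \frac{5}{9} + \frac{k}{2}\right)$)
$g = -20059$
$\frac{1}{g + j{\left(192,115 \right)}} = \frac{1}{-20059 + \left(204 - 52800 + \frac{1}{18} \cdot 115 \left(-10 + 9 \cdot 192\right)\right)} = \frac{1}{-20059 + \left(204 - 52800 + \frac{1}{18} \cdot 115 \left(-10 + 1728\right)\right)} = \frac{1}{-20059 + \left(204 - 52800 + \frac{1}{18} \cdot 115 \cdot 1718\right)} = \frac{1}{-20059 + \left(204 - 52800 + \frac{98785}{9}\right)} = \frac{1}{-20059 - \frac{374579}{9}} = \frac{1}{- \frac{555110}{9}} = - \frac{9}{555110}$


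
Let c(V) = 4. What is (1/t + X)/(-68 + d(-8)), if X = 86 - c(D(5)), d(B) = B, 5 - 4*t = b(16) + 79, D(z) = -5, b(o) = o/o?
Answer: -3073/2850 ≈ -1.0782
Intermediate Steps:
b(o) = 1
t = -75/4 (t = 5/4 - (1 + 79)/4 = 5/4 - ¼*80 = 5/4 - 20 = -75/4 ≈ -18.750)
X = 82 (X = 86 - 1*4 = 86 - 4 = 82)
(1/t + X)/(-68 + d(-8)) = (1/(-75/4) + 82)/(-68 - 8) = (-4/75 + 82)/(-76) = (6146/75)*(-1/76) = -3073/2850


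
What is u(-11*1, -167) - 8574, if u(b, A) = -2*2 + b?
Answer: -8589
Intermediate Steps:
u(b, A) = -4 + b
u(-11*1, -167) - 8574 = (-4 - 11*1) - 8574 = (-4 - 11) - 8574 = -15 - 8574 = -8589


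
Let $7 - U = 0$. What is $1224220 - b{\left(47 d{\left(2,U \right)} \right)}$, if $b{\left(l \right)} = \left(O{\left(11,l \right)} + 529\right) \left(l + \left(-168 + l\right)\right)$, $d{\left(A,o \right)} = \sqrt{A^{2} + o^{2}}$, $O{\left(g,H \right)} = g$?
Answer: $1314940 - 50760 \sqrt{53} \approx 9.454 \cdot 10^{5}$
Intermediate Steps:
$U = 7$ ($U = 7 - 0 = 7 + 0 = 7$)
$b{\left(l \right)} = -90720 + 1080 l$ ($b{\left(l \right)} = \left(11 + 529\right) \left(l + \left(-168 + l\right)\right) = 540 \left(-168 + 2 l\right) = -90720 + 1080 l$)
$1224220 - b{\left(47 d{\left(2,U \right)} \right)} = 1224220 - \left(-90720 + 1080 \cdot 47 \sqrt{2^{2} + 7^{2}}\right) = 1224220 - \left(-90720 + 1080 \cdot 47 \sqrt{4 + 49}\right) = 1224220 - \left(-90720 + 1080 \cdot 47 \sqrt{53}\right) = 1224220 - \left(-90720 + 50760 \sqrt{53}\right) = 1224220 + \left(90720 - 50760 \sqrt{53}\right) = 1314940 - 50760 \sqrt{53}$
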